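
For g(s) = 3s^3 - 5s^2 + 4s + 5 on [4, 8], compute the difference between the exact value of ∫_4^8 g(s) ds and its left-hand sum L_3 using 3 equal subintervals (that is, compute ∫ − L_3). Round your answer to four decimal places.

688.5926

Exact integral: ∫_4^8 g(s) ds ≈ 2249.333333.
L_3 ≈ 1560.740741.
Error ≈ 2249.333333 − 1560.740741 ≈ 688.5926.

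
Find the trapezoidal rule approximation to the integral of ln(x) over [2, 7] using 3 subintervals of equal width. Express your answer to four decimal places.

Δx = (7 − 2)/3 = 5/3.
f(2) ≈ 0.6931, f(11/3) ≈ 1.2993, f(16/3) ≈ 1.6740, f(7) ≈ 1.9459.
T_3 = (Δx/2)·[f(x_0) + 2f(x_1) + 2f(x_2) + f(x_3)].
Sum ≈ 7.1546.

7.1546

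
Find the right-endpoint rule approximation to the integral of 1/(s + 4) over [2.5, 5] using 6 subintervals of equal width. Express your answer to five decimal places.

0.31668

Δs = (5 − 2.5)/6 = 5/12.
Right endpoints: 35/12, 10/3, 3.75, 25/6, 55/12, 5.
f(35/12) = 12/83, f(10/3) = 3/22, f(3.75) = 4/31, f(25/6) = 6/49, f(55/12) = 12/103, f(5) = 1/9.
Sum = Δs · [f(35/12) + f(10/3) + f(3.75) + ...].
Sum ≈ 0.31668.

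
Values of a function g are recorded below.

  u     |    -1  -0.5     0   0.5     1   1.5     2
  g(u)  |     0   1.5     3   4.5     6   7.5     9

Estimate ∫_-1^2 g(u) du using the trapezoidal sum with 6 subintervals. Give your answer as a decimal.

13.5

Δu = 0.5.
T_6 = (0.5/2)·[0 + 2·1.5 + 2·3 + 2·4.5 + 2·6 + 2·7.5 + 9] = 13.5.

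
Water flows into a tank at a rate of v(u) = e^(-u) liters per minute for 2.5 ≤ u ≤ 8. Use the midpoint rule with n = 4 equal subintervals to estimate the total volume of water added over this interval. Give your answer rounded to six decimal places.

0.075648

Δu = (8 − 2.5)/4 = 1.375.
Midpoints: 3.1875, 4.5625, 5.9375, 7.3125.
v(3.1875) ≈ 0.041275, v(4.5625) ≈ 0.010436, v(5.9375) ≈ 0.002639, v(7.3125) ≈ 0.000667.
Sum = Δu · [v(3.1875) + v(4.5625) + v(5.9375) + v(7.3125)].
Sum ≈ 0.075648.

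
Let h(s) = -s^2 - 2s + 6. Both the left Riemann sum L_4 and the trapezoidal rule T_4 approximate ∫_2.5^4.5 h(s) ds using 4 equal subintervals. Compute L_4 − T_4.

L_4 = -22.75.
T_4 = -27.25.
L_4 − T_4 = 4.5.

4.5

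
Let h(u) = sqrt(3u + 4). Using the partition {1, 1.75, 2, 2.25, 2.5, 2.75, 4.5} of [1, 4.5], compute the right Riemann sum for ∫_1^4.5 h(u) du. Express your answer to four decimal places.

12.9349

Subinterval widths: 0.75, 0.25, 0.25, 0.25, 0.25, 1.75.
Right endpoints: 1.75, 2, 2.25, 2.5, 2.75, 4.5.
h(1.75) ≈ 3.0414, h(2) ≈ 3.1623, h(2.25) ≈ 3.2787, h(2.5) ≈ 3.3912, h(2.75) ≈ 3.5000, h(4.5) ≈ 4.1833.
Sum = Σ Δu_i · h(u_i).
Sum ≈ 12.9349.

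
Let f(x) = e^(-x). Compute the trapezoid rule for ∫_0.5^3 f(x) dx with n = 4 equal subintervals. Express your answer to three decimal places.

Δx = (3 − 0.5)/4 = 0.625.
f(0.5) ≈ 0.607, f(1.125) ≈ 0.325, f(1.75) ≈ 0.174, f(2.375) ≈ 0.093, f(3) ≈ 0.050.
T_4 = (Δx/2)·[f(x_0) + 2f(x_1) + 2f(x_2) + 2f(x_3) + f(x_4)].
Sum ≈ 0.575.

0.575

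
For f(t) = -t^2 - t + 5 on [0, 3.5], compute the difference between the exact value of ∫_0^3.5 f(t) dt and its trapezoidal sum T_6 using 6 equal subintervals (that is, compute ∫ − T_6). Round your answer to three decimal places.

0.198

Exact integral: ∫_0^3.5 f(t) dt ≈ -2.91667.
T_6 ≈ -3.11516.
Error ≈ -2.91667 − (-3.11516) ≈ 0.198.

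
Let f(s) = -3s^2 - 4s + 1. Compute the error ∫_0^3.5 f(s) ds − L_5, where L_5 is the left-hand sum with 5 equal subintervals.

-16.905

Exact integral: ∫_0^3.5 f(s) ds = -63.875.
L_5 = -46.97.
Error = -63.875 − (-46.97) = -16.905.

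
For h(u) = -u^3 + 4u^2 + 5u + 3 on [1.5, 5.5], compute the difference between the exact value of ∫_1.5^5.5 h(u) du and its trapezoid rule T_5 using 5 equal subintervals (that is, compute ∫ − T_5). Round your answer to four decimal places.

Exact integral: ∫_1.5^5.5 h(u) du ≈ 71.833333.
T_5 = 69.06.
Error ≈ 71.833333 − 69.06 ≈ 2.7733.

2.7733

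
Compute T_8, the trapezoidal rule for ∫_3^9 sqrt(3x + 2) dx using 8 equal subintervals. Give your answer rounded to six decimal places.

Δx = (9 − 3)/8 = 0.75.
f(3) ≈ 3.316625, f(3.75) ≈ 3.640055, f(4.5) ≈ 3.937004, f(5.25) ≈ 4.213075, f(6) ≈ 4.472136, f(6.75) ≈ 4.716991, f(7.5) ≈ 4.949747, f(8.25) ≈ 5.172040, f(9) ≈ 5.385165.
T_8 = (Δx/2)·[f(x_0) + 2f(x_1) + ... + 2f(x_{7}) + f(x_8)].
Sum ≈ 26.588957.

26.588957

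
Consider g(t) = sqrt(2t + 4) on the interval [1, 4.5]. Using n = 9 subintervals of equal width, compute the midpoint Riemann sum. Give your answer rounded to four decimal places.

10.7259

Δt = (4.5 − 1)/9 = 7/18.
Midpoints: 43/36, 19/12, 71/36, 85/36, 2.75, 113/36, 127/36, 47/12, 155/36.
g(43/36) ≈ 2.5276, g(19/12) ≈ 2.6771, g(71/36) ≈ 2.8186, g(85/36) ≈ 2.9533, g(2.75) ≈ 3.0822, g(113/36) ≈ 3.2059, g(127/36) ≈ 3.3250, g(47/12) ≈ 3.4400, g(155/36) ≈ 3.5512.
Sum = Δt · [g(43/36) + g(19/12) + g(71/36) + ...].
Sum ≈ 10.7259.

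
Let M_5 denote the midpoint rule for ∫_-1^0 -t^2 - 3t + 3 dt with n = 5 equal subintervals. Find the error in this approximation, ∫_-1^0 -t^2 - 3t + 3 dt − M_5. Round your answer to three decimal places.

-0.003

Exact integral: ∫_-1^0 f(t) dt ≈ 4.16667.
M_5 = 4.17.
Error ≈ 4.16667 − 4.17 ≈ -0.003.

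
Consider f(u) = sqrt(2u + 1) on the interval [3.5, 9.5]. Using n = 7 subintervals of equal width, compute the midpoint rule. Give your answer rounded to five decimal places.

22.27574

Δu = (9.5 − 3.5)/7 = 6/7.
Midpoints: 55/14, 67/14, 79/14, 6.5, 103/14, 115/14, 127/14.
f(55/14) ≈ 2.97610, f(67/14) ≈ 3.25137, f(79/14) ≈ 3.50510, f(6.5) ≈ 3.74166, f(103/14) ≈ 3.96412, f(115/14) ≈ 4.17475, f(127/14) ≈ 4.37526.
Sum = Δu · [f(55/14) + f(67/14) + f(79/14) + ...].
Sum ≈ 22.27574.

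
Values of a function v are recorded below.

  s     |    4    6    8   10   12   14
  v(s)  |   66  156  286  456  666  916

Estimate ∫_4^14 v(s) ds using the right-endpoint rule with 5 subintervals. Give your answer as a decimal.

4960

Δs = 2.
Sum = 2·[156 + 286 + 456 + 666 + 916] = 4960.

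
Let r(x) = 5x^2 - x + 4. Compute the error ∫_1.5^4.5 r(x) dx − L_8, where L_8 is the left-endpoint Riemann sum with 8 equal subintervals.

15.9609375

Exact integral: ∫_1.5^4.5 r(x) dx = 149.25.
L_8 = 133.2890625.
Error = 149.25 − 133.2890625 = 15.9609375.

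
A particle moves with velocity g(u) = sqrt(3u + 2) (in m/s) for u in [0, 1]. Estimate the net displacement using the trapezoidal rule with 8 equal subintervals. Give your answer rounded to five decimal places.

Δu = (1 − 0)/8 = 0.125.
g(0) ≈ 1.41421, g(0.125) ≈ 1.54110, g(0.25) ≈ 1.65831, g(0.375) ≈ 1.76777, g(0.5) ≈ 1.87083, g(0.625) ≈ 1.96850, g(0.75) ≈ 2.06155, g(0.875) ≈ 2.15058, g(1) ≈ 2.23607.
T_8 = (Δu/2)·[g(u_0) + 2g(u_1) + ... + 2g(u_{7}) + g(u_8)].
Sum ≈ 1.85547.

1.85547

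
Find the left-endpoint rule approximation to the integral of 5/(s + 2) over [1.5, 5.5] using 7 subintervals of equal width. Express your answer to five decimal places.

Δs = (5.5 − 1.5)/7 = 4/7.
Left endpoints: 1.5, 29/14, 37/14, 45/14, 53/14, 61/14, 69/14.
f(1.5) = 10/7, f(29/14) = 70/57, f(37/14) = 14/13, f(45/14) = 70/73, f(53/14) = 70/81, f(61/14) = 70/89, f(69/14) = 70/97.
Sum = Δs · [f(1.5) + f(29/14) + f(37/14) + ...].
Sum ≈ 4.03705.

4.03705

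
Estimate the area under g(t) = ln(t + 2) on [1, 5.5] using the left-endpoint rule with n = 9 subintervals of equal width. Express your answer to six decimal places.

Δt = (5.5 − 1)/9 = 0.5.
Left endpoints: 1, 1.5, 2, 2.5, 3, 3.5, 4, 4.5, 5.
g(1) ≈ 1.098612, g(1.5) ≈ 1.252763, g(2) ≈ 1.386294, g(2.5) ≈ 1.504077, g(3) ≈ 1.609438, g(3.5) ≈ 1.704748, g(4) ≈ 1.791759, g(4.5) ≈ 1.871802, g(5) ≈ 1.945910.
Sum = Δt · [g(1) + g(1.5) + g(2) + ...].
Sum ≈ 7.082702.

7.082702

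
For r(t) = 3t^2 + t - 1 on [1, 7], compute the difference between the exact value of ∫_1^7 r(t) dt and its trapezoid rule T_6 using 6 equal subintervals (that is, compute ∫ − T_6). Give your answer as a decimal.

-3

Exact integral: ∫_1^7 r(t) dt = 360.
T_6 = 363.
Error = 360 − 363 = -3.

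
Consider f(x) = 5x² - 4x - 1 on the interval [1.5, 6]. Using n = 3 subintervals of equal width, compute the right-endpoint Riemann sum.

403.875

Δx = (6 − 1.5)/3 = 1.5.
Right endpoints: 3, 4.5, 6.
f(3) = 32, f(4.5) = 82.25, f(6) = 155.
Sum = Δx · [f(3) + f(4.5) + f(6)].
Sum = 403.875.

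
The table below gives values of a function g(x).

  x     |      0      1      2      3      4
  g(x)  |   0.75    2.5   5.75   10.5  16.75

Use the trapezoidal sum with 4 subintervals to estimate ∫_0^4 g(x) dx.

27.5

Δx = 1.
T_4 = (1/2)·[0.75 + 2·2.5 + 2·5.75 + 2·10.5 + 16.75] = 27.5.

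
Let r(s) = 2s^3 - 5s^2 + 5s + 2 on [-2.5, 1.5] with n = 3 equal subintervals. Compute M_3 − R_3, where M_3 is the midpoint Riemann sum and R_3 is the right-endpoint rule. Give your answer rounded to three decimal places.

-37.778

M_3 ≈ -45.92593.
R_3 ≈ -8.14815.
M_3 − R_3 ≈ -37.778.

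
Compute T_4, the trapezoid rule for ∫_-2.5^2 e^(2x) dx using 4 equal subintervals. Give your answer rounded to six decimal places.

37.943443

Δx = (2 − (-2.5))/4 = 1.125.
f(-2.5) ≈ 0.006738, f(-1.375) ≈ 0.063928, f(-0.25) ≈ 0.606531, f(0.875) ≈ 5.754603, f(2) ≈ 54.598150.
T_4 = (Δx/2)·[f(x_0) + 2f(x_1) + 2f(x_2) + 2f(x_3) + f(x_4)].
Sum ≈ 37.943443.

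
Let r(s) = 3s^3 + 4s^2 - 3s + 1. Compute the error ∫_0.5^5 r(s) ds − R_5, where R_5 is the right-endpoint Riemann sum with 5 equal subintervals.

-224.521875

Exact integral: ∫_0.5^5 r(s) ds = 602.578125.
R_5 = 827.1.
Error = 602.578125 − 827.1 = -224.521875.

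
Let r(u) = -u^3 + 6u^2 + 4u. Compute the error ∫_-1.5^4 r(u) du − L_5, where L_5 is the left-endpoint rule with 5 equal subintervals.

17.923125

Exact integral: ∫_-1.5^4 r(u) du = 99.515625.
L_5 = 81.5925.
Error = 99.515625 − 81.5925 = 17.923125.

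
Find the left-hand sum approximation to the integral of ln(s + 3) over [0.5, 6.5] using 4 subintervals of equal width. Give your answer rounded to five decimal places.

10.22017

Δs = (6.5 − 0.5)/4 = 1.5.
Left endpoints: 0.5, 2, 3.5, 5.
f(0.5) ≈ 1.25276, f(2) ≈ 1.60944, f(3.5) ≈ 1.87180, f(5) ≈ 2.07944.
Sum = Δs · [f(0.5) + f(2) + f(3.5) + f(5)].
Sum ≈ 10.22017.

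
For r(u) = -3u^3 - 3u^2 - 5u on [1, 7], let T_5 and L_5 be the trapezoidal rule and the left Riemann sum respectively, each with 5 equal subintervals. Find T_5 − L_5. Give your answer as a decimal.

-720

T_5 = -2318.16.
L_5 = -1598.16.
T_5 − L_5 = -720.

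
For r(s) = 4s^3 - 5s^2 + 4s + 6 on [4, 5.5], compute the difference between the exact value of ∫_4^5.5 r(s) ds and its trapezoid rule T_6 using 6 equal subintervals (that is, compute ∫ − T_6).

Exact integral: ∫_4^5.5 r(s) ds = 525.9375.
T_6 = 526.75.
Error = 525.9375 − 526.75 = -0.8125.

-0.8125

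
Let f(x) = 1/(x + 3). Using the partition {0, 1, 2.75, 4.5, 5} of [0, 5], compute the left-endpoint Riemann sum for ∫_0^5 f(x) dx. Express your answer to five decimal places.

Subinterval widths: 1, 1.75, 1.75, 0.5.
Left endpoints: 0, 1, 2.75, 4.5.
f(0) = 1/3, f(1) = 0.25, f(2.75) = 4/23, f(4.5) = 2/15.
Sum = Σ Δx_i · f(x_i).
Sum ≈ 1.14185.

1.14185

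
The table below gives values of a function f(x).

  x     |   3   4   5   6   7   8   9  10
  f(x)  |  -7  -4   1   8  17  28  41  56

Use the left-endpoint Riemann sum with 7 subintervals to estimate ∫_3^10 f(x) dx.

Δx = 1.
Sum = 1·[(-7) + (-4) + 1 + 8 + 17 + 28 + 41] = 84.

84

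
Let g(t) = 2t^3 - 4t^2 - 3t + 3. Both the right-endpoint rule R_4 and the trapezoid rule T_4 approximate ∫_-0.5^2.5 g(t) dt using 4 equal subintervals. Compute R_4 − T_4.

R_4 = -1.5.
T_4 = -0.9375.
R_4 − T_4 = -0.5625.

-0.5625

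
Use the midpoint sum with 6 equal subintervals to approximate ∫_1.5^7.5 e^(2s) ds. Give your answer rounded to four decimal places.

Δs = (7.5 − 1.5)/6 = 1.
Midpoints: 2, 3, 4, 5, 6, 7.
f(2) ≈ 54.5982, f(3) ≈ 403.4288, f(4) ≈ 2980.9580, f(5) ≈ 22026.4658, f(6) ≈ 162754.7914, f(7) ≈ 1202604.2842.
Sum = Δs · [f(2) + f(3) + f(4) + ...].
Sum ≈ 1390824.5263.

1390824.5263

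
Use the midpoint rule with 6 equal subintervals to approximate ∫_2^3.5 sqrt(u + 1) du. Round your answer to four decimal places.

2.9000

Δu = (3.5 − 2)/6 = 0.25.
Midpoints: 2.125, 2.375, 2.625, 2.875, 3.125, 3.375.
f(2.125) ≈ 1.7678, f(2.375) ≈ 1.8371, f(2.625) ≈ 1.9039, f(2.875) ≈ 1.9685, f(3.125) ≈ 2.0310, f(3.375) ≈ 2.0917.
Sum = Δu · [f(2.125) + f(2.375) + f(2.625) + ...].
Sum ≈ 2.9000.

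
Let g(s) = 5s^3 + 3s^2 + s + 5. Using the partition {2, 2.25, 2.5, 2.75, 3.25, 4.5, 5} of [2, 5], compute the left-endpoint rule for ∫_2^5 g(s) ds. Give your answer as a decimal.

655.3125

Subinterval widths: 0.25, 0.25, 0.25, 0.5, 1.25, 0.5.
Left endpoints: 2, 2.25, 2.5, 2.75, 3.25, 4.5.
g(2) = 59, g(2.25) = 79.390625, g(2.5) = 104.375, g(2.75) = 134.421875, g(3.25) = 211.578125, g(4.5) = 525.875.
Sum = Σ Δs_i · g(s_i).
Sum = 655.3125.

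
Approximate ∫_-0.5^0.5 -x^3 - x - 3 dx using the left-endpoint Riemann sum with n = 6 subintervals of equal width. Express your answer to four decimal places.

-2.8958

Δx = (0.5 − (-0.5))/6 = 1/6.
Left endpoints: -0.5, -1/3, -1/6, 0, 1/6, 1/3.
f(-0.5) = -2.375, f(-1/3) = -71/27, f(-1/6) = -611/216, f(0) = -3, f(1/6) = -685/216, f(1/3) = -91/27.
Sum = Δx · [f(-0.5) + f(-1/3) + f(-1/6) + ...].
Sum ≈ -2.8958.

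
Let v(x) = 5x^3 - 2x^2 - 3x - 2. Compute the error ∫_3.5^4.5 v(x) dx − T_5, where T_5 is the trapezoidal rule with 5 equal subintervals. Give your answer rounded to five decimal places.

-0.38667

Exact integral: ∫_3.5^4.5 v(x) dx ≈ 278.8333333.
T_5 = 279.22.
Error ≈ 278.8333333 − 279.22 ≈ -0.38667.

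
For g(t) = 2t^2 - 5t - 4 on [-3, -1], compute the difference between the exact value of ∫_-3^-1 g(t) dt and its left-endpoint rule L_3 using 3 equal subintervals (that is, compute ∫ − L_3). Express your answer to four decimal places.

Exact integral: ∫_-3^-1 g(t) dt ≈ 29.333333.
L_3 ≈ 38.296296.
Error ≈ 29.333333 − 38.296296 ≈ -8.9630.

-8.9630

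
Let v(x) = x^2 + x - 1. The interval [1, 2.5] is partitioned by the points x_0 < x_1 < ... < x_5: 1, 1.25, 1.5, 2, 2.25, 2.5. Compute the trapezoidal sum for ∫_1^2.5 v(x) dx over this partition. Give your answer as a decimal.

6.03125

Subinterval widths: 0.25, 0.25, 0.5, 0.25, 0.25.
v(1) = 1, v(1.25) = 1.8125, v(1.5) = 2.75, v(2) = 5, v(2.25) = 6.3125, v(2.5) = 7.75.
On each subinterval the trapezoid contributes (Δx_i/2)·[v(x_{i-1}) + v(x_i)].
Sum = 6.03125.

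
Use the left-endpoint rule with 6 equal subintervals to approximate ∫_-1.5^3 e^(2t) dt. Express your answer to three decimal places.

Δt = (3 − (-1.5))/6 = 0.75.
Left endpoints: -1.5, -0.75, 0, 0.75, 1.5, 2.25.
f(-1.5) ≈ 0.050, f(-0.75) ≈ 0.223, f(0) ≈ 1.000, f(0.75) ≈ 4.482, f(1.5) ≈ 20.086, f(2.25) ≈ 90.017.
Sum = Δt · [f(-1.5) + f(-0.75) + f(0) + ...].
Sum ≈ 86.893.

86.893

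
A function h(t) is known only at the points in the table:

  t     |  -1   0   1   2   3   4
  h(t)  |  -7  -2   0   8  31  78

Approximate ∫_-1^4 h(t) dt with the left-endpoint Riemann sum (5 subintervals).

Δt = 1.
Sum = 1·[(-7) + (-2) + 0 + 8 + 31] = 30.

30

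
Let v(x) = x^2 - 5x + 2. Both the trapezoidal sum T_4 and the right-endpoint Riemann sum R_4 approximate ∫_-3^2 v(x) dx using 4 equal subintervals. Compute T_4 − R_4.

T_4 = 35.46875.
R_4 = 16.71875.
T_4 − R_4 = 18.75.

18.75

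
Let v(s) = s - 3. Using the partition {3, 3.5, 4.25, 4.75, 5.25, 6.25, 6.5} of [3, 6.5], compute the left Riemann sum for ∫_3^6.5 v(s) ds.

4.9375

Subinterval widths: 0.5, 0.75, 0.5, 0.5, 1, 0.25.
Left endpoints: 3, 3.5, 4.25, 4.75, 5.25, 6.25.
v(3) = 0, v(3.5) = 0.5, v(4.25) = 1.25, v(4.75) = 1.75, v(5.25) = 2.25, v(6.25) = 3.25.
Sum = Σ Δs_i · v(s_i).
Sum = 4.9375.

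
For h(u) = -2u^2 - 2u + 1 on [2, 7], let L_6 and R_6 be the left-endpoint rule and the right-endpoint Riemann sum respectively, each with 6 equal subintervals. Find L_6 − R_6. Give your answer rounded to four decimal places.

83.3333

L_6 ≈ -222.824074.
R_6 ≈ -306.157407.
L_6 − R_6 ≈ 83.3333.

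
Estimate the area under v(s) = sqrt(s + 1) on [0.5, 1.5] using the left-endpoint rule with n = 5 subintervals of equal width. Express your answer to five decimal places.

Δs = (1.5 − 0.5)/5 = 0.2.
Left endpoints: 0.5, 0.7, 0.9, 1.1, 1.3.
v(0.5) ≈ 1.22474, v(0.7) ≈ 1.30384, v(0.9) ≈ 1.37840, v(1.1) ≈ 1.44914, v(1.3) ≈ 1.51658.
Sum = Δs · [v(0.5) + v(0.7) + v(0.9) + v(1.1) + v(1.3)].
Sum ≈ 1.37454.

1.37454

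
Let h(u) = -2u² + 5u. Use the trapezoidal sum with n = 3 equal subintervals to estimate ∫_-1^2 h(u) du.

Δu = (2 − (-1))/3 = 1.
h(-1) = -7, h(0) = 0, h(1) = 3, h(2) = 2.
T_3 = (Δu/2)·[h(u_0) + 2h(u_1) + 2h(u_2) + h(u_3)].
Sum = 0.5.

0.5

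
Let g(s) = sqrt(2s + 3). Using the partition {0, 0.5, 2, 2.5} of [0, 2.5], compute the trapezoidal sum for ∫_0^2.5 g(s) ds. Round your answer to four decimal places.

Subinterval widths: 0.5, 1.5, 0.5.
g(0) ≈ 1.7321, g(0.5) ≈ 2.0000, g(2) ≈ 2.6458, g(2.5) ≈ 2.8284.
On each subinterval the trapezoid contributes (Δs_i/2)·[g(s_{i-1}) + g(s_i)].
Sum ≈ 5.7859.

5.7859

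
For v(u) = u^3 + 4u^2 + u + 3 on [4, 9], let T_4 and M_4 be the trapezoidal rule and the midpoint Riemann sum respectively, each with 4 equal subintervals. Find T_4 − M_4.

T_4 = 2541.015625.
M_4 = 2495.1171875.
T_4 − M_4 = 45.8984375.

45.8984375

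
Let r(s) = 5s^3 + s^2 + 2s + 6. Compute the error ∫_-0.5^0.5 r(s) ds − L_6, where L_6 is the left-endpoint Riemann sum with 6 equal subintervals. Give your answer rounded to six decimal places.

0.266204

Exact integral: ∫_-0.5^0.5 r(s) ds ≈ 6.08333333.
L_6 ≈ 5.81712963.
Error ≈ 6.08333333 − 5.81712963 ≈ 0.266204.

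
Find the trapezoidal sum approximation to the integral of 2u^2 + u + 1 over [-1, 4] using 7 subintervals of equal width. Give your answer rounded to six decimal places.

Δu = (4 − (-1))/7 = 5/7.
f(-1) = 2, f(-2/7) = 43/49, f(3/7) = 88/49, f(8/7) = 233/49, f(13/7) = 478/49, f(18/7) = 823/49, f(23/7) = 1268/49, f(4) = 37.
T_7 = (Δu/2)·[f(u_0) + 2f(u_1) + ... + 2f(u_{6}) + f(u_7)].
Sum ≈ 56.683673.

56.683673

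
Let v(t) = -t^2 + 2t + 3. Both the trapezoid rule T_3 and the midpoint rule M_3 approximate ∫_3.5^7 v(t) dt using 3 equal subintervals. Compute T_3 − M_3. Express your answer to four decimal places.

T_3 ≈ -53.585648.
M_3 ≈ -52.394676.
T_3 − M_3 ≈ -1.1910.

-1.1910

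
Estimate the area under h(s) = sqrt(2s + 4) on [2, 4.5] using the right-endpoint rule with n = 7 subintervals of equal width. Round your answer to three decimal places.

Δs = (4.5 − 2)/7 = 5/14.
Right endpoints: 33/14, 19/7, 43/14, 24/7, 53/14, 29/7, 4.5.
h(33/14) ≈ 2.952, h(19/7) ≈ 3.071, h(43/14) ≈ 3.185, h(24/7) ≈ 3.295, h(53/14) ≈ 3.402, h(29/7) ≈ 3.505, h(4.5) ≈ 3.606.
Sum = Δs · [h(33/14) + h(19/7) + h(43/14) + ...].
Sum ≈ 8.220.

8.220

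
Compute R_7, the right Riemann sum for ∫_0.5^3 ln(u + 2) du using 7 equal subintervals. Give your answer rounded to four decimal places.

3.3781

Δu = (3 − 0.5)/7 = 5/14.
Right endpoints: 6/7, 17/14, 11/7, 27/14, 16/7, 37/14, 3.
f(6/7) ≈ 1.0498, f(17/14) ≈ 1.1676, f(11/7) ≈ 1.2730, f(27/14) ≈ 1.3683, f(16/7) ≈ 1.4553, f(37/14) ≈ 1.5353, f(3) ≈ 1.6094.
Sum = Δu · [f(6/7) + f(17/14) + f(11/7) + ...].
Sum ≈ 3.3781.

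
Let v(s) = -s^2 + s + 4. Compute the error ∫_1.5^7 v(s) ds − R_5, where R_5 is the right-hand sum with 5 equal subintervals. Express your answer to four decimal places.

Exact integral: ∫_1.5^7 v(s) ds ≈ -67.833333.
R_5 = -91.63.
Error ≈ -67.833333 − (-91.63) ≈ 23.7967.

23.7967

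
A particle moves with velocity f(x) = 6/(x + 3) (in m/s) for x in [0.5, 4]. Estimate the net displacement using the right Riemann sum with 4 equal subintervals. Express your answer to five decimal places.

3.80714

Δx = (4 − 0.5)/4 = 0.875.
Right endpoints: 1.375, 2.25, 3.125, 4.
f(1.375) = 48/35, f(2.25) = 8/7, f(3.125) = 48/49, f(4) = 6/7.
Sum = Δx · [f(1.375) + f(2.25) + f(3.125) + f(4)].
Sum ≈ 3.80714.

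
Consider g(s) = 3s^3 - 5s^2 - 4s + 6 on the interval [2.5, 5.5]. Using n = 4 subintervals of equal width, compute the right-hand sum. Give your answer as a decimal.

Δs = (5.5 − 2.5)/4 = 0.75.
Right endpoints: 3.25, 4, 4.75, 5.5.
g(3.25) = 43.171875, g(4) = 102, g(4.75) = 195.703125, g(5.5) = 331.875.
Sum = Δs · [g(3.25) + g(4) + g(4.75) + g(5.5)].
Sum = 504.5625.

504.5625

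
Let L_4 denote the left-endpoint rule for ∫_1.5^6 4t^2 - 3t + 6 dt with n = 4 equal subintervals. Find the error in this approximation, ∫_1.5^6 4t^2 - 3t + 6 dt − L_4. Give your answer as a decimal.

Exact integral: ∫_1.5^6 f(t) dt = 259.875.
L_4 = 195.328125.
Error = 259.875 − 195.328125 = 64.546875.

64.546875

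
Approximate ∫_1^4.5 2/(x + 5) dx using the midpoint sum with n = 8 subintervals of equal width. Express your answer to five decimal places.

Δx = (4.5 − 1)/8 = 0.4375.
Midpoints: 1.21875, 1.65625, 2.09375, 2.53125, 2.96875, 3.40625, 3.84375, 4.28125.
f(1.21875) = 64/199, f(1.65625) = 64/213, f(2.09375) = 64/227, f(2.53125) = 64/241, f(2.96875) = 64/255, f(3.40625) = 64/269, f(3.84375) = 64/283, f(4.28125) = 64/297.
Sum = Δx · [f(1.21875) + f(1.65625) + f(2.09375) + ...].
Sum ≈ 0.91880.

0.91880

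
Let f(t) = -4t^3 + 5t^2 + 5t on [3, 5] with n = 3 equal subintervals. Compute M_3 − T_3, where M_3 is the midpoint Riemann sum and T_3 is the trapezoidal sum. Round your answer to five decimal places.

M_3 ≈ -337.4814815.
T_3 ≈ -347.0370370.
M_3 − T_3 ≈ 9.55556.

9.55556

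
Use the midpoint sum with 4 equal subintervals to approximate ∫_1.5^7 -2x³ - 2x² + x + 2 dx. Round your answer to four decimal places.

Δx = (7 − 1.5)/4 = 1.375.
Midpoints: 2.1875, 3.5625, 4.9375, 6.3125.
f(2.1875) = -53899/2048, f(3.5625) = -225785/2048, f(4.9375) = -578687/2048, f(6.3125) = -1176493/2048.
Sum = Δx · [f(2.1875) + f(3.5625) + f(4.9375) + f(6.3125)].
Sum ≈ -1366.1807.

-1366.1807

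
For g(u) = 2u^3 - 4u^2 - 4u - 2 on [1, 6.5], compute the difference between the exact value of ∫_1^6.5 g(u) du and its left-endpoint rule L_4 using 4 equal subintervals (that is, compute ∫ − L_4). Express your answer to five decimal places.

215.61003

Exact integral: ∫_1^6.5 g(u) du ≈ 433.6979167.
L_4 ≈ 218.0878906.
Error ≈ 433.6979167 − 218.0878906 ≈ 215.61003.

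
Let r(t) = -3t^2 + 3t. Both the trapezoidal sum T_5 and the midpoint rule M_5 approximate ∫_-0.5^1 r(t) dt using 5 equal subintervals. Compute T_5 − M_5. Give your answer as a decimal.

-0.10125

T_5 = -0.0675.
M_5 = 0.03375.
T_5 − M_5 = -0.10125.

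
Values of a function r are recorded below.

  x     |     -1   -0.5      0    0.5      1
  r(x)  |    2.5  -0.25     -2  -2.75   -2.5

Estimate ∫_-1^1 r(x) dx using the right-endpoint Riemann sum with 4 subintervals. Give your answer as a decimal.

Δx = 0.5.
Sum = 0.5·[(-0.25) + (-2) + (-2.75) + (-2.5)] = -3.75.

-3.75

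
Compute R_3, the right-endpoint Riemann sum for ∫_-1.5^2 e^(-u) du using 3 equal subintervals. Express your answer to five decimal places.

Δu = (2 − (-1.5))/3 = 7/6.
Right endpoints: -1/3, 5/6, 2.
f(-1/3) ≈ 1.39561, f(5/6) ≈ 0.43460, f(2) ≈ 0.13534.
Sum = Δu · [f(-1/3) + f(5/6) + f(2)].
Sum ≈ 2.29314.

2.29314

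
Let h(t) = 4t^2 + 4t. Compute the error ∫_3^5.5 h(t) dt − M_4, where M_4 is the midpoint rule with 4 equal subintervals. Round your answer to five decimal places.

Exact integral: ∫_3^5.5 h(t) dt ≈ 228.3333333.
M_4 = 228.0078125.
Error ≈ 228.3333333 − 228.0078125 ≈ 0.32552.

0.32552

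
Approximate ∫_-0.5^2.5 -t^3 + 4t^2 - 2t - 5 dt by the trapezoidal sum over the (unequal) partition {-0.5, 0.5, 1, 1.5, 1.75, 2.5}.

Subinterval widths: 1, 0.5, 0.5, 0.25, 0.75.
f(-0.5) = -2.875, f(0.5) = -5.125, f(1) = -4, f(1.5) = -2.375, f(1.75) = -1.609375, f(2.5) = -0.625.
On each subinterval the trapezoid contributes (Δt_i/2)·[f(t_{i-1}) + f(t_i)].
Sum = -9.2109375.

-9.2109375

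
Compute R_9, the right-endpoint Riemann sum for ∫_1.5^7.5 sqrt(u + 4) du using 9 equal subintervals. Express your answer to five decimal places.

17.74605

Δu = (7.5 − 1.5)/9 = 2/3.
Right endpoints: 13/6, 17/6, 3.5, 25/6, 29/6, 5.5, 37/6, 41/6, 7.5.
f(13/6) ≈ 2.48328, f(17/6) ≈ 2.61406, f(3.5) ≈ 2.73861, f(25/6) ≈ 2.85774, f(29/6) ≈ 2.97209, f(5.5) ≈ 3.08221, f(37/6) ≈ 3.18852, f(41/6) ≈ 3.29140, f(7.5) ≈ 3.39116.
Sum = Δu · [f(13/6) + f(17/6) + f(3.5) + ...].
Sum ≈ 17.74605.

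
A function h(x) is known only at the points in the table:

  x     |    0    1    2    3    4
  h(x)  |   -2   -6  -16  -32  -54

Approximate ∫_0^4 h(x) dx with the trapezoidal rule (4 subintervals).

-82

Δx = 1.
T_4 = (1/2)·[(-2) + 2·(-6) + 2·(-16) + 2·(-32) + (-54)] = -82.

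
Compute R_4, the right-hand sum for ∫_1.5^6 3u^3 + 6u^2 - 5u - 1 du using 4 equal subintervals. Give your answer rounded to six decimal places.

Δu = (6 − 1.5)/4 = 1.125.
Right endpoints: 2.625, 3.75, 4.875, 6.
f(2.625) = 41719/512, f(3.75) = 222.828125, f(4.875) = 237973/512, f(6) = 833.
Sum = Δu · [f(2.625) + f(3.75) + f(4.875) + f(6)].
Sum ≈ 1802.364258.

1802.364258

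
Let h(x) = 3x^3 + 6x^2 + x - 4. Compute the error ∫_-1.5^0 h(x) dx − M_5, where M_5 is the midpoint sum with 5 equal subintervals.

-0.0084375

Exact integral: ∫_-1.5^0 h(x) dx = -4.171875.
M_5 = -4.1634375.
Error = -4.171875 − (-4.1634375) = -0.0084375.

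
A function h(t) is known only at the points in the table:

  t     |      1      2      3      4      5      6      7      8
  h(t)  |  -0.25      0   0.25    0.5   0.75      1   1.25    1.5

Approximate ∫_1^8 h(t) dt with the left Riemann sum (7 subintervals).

Δt = 1.
Sum = 1·[(-0.25) + 0 + 0.25 + 0.5 + 0.75 + 1 + 1.25] = 3.5.

3.5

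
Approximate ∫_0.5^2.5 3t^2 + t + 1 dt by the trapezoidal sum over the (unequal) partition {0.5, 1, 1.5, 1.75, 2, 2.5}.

20.703125

Subinterval widths: 0.5, 0.5, 0.25, 0.25, 0.5.
f(0.5) = 2.25, f(1) = 5, f(1.5) = 9.25, f(1.75) = 11.9375, f(2) = 15, f(2.5) = 22.25.
On each subinterval the trapezoid contributes (Δt_i/2)·[f(t_{i-1}) + f(t_i)].
Sum = 20.703125.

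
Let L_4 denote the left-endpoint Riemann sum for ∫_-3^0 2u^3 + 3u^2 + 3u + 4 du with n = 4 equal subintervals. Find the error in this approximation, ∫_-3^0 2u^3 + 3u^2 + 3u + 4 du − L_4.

Exact integral: ∫_-3^0 f(u) du = -15.
L_4 = -30.1875.
Error = -15 − (-30.1875) = 15.1875.

15.1875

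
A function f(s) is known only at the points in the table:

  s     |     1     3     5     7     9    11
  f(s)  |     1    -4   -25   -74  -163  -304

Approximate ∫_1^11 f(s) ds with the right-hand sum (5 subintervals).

Δs = 2.
Sum = 2·[(-4) + (-25) + (-74) + (-163) + (-304)] = -1140.

-1140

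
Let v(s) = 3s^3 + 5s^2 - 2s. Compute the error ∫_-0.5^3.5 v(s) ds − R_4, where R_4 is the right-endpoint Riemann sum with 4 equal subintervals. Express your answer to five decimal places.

-102.83333

Exact integral: ∫_-0.5^3.5 v(s) ds ≈ 172.1666667.
R_4 = 275.
Error ≈ 172.1666667 − 275 ≈ -102.83333.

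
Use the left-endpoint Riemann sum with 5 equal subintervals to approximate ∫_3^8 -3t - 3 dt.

-90

Δt = (8 − 3)/5 = 1.
Left endpoints: 3, 4, 5, 6, 7.
f(3) = -12, f(4) = -15, f(5) = -18, f(6) = -21, f(7) = -24.
Sum = Δt · [f(3) + f(4) + f(5) + f(6) + f(7)].
Sum = -90.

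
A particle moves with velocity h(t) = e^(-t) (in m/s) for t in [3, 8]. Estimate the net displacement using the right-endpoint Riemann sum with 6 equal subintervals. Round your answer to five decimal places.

Δt = (8 − 3)/6 = 5/6.
Right endpoints: 23/6, 14/3, 5.5, 19/3, 43/6, 8.
h(23/6) ≈ 0.02164, h(14/3) ≈ 0.00940, h(5.5) ≈ 0.00409, h(19/3) ≈ 0.00178, h(43/6) ≈ 0.00077, h(8) ≈ 0.00034.
Sum = Δt · [h(23/6) + h(14/3) + h(5.5) + ...].
Sum ≈ 0.03168.

0.03168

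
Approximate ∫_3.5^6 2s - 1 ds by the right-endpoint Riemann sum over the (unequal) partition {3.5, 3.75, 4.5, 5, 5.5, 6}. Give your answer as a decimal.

Subinterval widths: 0.25, 0.75, 0.5, 0.5, 0.5.
Right endpoints: 3.75, 4.5, 5, 5.5, 6.
f(3.75) = 6.5, f(4.5) = 8, f(5) = 9, f(5.5) = 10, f(6) = 11.
Sum = Σ Δs_i · f(s_i).
Sum = 22.625.

22.625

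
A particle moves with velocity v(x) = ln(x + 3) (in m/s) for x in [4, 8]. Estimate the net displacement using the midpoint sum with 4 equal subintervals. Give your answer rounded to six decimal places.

8.757636

Δx = (8 − 4)/4 = 1.
Midpoints: 4.5, 5.5, 6.5, 7.5.
v(4.5) ≈ 2.014903, v(5.5) ≈ 2.140066, v(6.5) ≈ 2.251292, v(7.5) ≈ 2.351375.
Sum = Δx · [v(4.5) + v(5.5) + v(6.5) + v(7.5)].
Sum ≈ 8.757636.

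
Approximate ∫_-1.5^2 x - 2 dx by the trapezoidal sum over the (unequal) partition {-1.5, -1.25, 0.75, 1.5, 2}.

-6.125

Subinterval widths: 0.25, 2, 0.75, 0.5.
f(-1.5) = -3.5, f(-1.25) = -3.25, f(0.75) = -1.25, f(1.5) = -0.5, f(2) = 0.
On each subinterval the trapezoid contributes (Δx_i/2)·[f(x_{i-1}) + f(x_i)].
Sum = -6.125.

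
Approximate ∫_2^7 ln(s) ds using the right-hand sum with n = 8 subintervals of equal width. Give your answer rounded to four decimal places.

Δs = (7 − 2)/8 = 0.625.
Right endpoints: 2.625, 3.25, 3.875, 4.5, 5.125, 5.75, 6.375, 7.
f(2.625) ≈ 0.9651, f(3.25) ≈ 1.1787, f(3.875) ≈ 1.3545, f(4.5) ≈ 1.5041, f(5.125) ≈ 1.6341, f(5.75) ≈ 1.7492, f(6.375) ≈ 1.8524, f(7) ≈ 1.9459.
Sum = Δs · [f(2.625) + f(3.25) + f(3.875) + ...].
Sum ≈ 7.6150.

7.6150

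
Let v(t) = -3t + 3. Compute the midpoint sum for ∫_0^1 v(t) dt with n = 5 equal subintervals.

1.5

Δt = (1 − 0)/5 = 0.2.
Midpoints: 0.1, 0.3, 0.5, 0.7, 0.9.
v(0.1) = 2.7, v(0.3) = 2.1, v(0.5) = 1.5, v(0.7) = 0.9, v(0.9) = 0.3.
Sum = Δt · [v(0.1) + v(0.3) + v(0.5) + v(0.7) + v(0.9)].
Sum = 1.5.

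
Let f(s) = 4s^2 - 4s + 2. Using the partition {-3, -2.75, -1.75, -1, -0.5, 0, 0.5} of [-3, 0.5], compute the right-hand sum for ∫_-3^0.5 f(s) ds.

Subinterval widths: 0.25, 1, 0.75, 0.5, 0.5, 0.5.
Right endpoints: -2.75, -1.75, -1, -0.5, 0, 0.5.
f(-2.75) = 43.25, f(-1.75) = 21.25, f(-1) = 10, f(-0.5) = 5, f(0) = 2, f(0.5) = 1.
Sum = Σ Δs_i · f(s_i).
Sum = 43.5625.

43.5625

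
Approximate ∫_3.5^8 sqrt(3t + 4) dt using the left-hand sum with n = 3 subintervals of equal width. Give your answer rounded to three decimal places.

19.522

Δt = (8 − 3.5)/3 = 1.5.
Left endpoints: 3.5, 5, 6.5.
f(3.5) ≈ 3.808, f(5) ≈ 4.359, f(6.5) ≈ 4.848.
Sum = Δt · [f(3.5) + f(5) + f(6.5)].
Sum ≈ 19.522.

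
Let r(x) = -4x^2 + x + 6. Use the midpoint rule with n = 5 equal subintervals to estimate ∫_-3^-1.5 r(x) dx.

-25.83

Δx = (-1.5 − (-3))/5 = 0.3.
Midpoints: -2.85, -2.55, -2.25, -1.95, -1.65.
r(-2.85) = -29.34, r(-2.55) = -22.56, r(-2.25) = -16.5, r(-1.95) = -11.16, r(-1.65) = -6.54.
Sum = Δx · [r(-2.85) + r(-2.55) + r(-2.25) + r(-1.95) + r(-1.65)].
Sum = -25.83.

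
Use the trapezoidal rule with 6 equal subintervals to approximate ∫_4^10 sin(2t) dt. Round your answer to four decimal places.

Δt = (10 − 4)/6 = 1.
f(4) ≈ 0.9894, f(5) ≈ -0.5440, f(6) ≈ -0.5366, f(7) ≈ 0.9906, f(8) ≈ -0.2879, f(9) ≈ -0.7510, f(10) ≈ 0.9129.
T_6 = (Δt/2)·[f(t_0) + 2f(t_1) + ... + 2f(t_{5}) + f(t_6)].
Sum ≈ -0.1777.

-0.1777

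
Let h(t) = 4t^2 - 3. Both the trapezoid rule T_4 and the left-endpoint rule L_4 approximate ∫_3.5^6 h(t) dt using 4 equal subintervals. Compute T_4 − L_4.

29.6875

T_4 = 223.984375.
L_4 = 194.296875.
T_4 − L_4 = 29.6875.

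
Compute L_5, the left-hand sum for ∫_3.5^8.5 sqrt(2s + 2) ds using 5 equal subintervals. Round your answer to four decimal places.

17.9183

Δs = (8.5 − 3.5)/5 = 1.
Left endpoints: 3.5, 4.5, 5.5, 6.5, 7.5.
f(3.5) ≈ 3.0000, f(4.5) ≈ 3.3166, f(5.5) ≈ 3.6056, f(6.5) ≈ 3.8730, f(7.5) ≈ 4.1231.
Sum = Δs · [f(3.5) + f(4.5) + f(5.5) + f(6.5) + f(7.5)].
Sum ≈ 17.9183.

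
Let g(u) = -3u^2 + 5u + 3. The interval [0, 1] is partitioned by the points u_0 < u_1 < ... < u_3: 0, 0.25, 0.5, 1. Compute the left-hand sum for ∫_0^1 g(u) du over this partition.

4.140625

Subinterval widths: 0.25, 0.25, 0.5.
Left endpoints: 0, 0.25, 0.5.
g(0) = 3, g(0.25) = 4.0625, g(0.5) = 4.75.
Sum = Σ Δu_i · g(u_i).
Sum = 4.140625.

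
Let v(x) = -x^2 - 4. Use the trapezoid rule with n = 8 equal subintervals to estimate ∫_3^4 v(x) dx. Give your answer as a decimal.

-16.3359375

Δx = (4 − 3)/8 = 0.125.
v(3) = -13, v(3.125) = -13.765625, v(3.25) = -14.5625, v(3.375) = -15.390625, v(3.5) = -16.25, v(3.625) = -17.140625, v(3.75) = -18.0625, v(3.875) = -19.015625, v(4) = -20.
T_8 = (Δx/2)·[v(x_0) + 2v(x_1) + ... + 2v(x_{7}) + v(x_8)].
Sum = -16.3359375.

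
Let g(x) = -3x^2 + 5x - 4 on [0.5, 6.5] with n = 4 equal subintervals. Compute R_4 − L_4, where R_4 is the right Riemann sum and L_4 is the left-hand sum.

R_4 = -272.25.
L_4 = -128.25.
R_4 − L_4 = -144.

-144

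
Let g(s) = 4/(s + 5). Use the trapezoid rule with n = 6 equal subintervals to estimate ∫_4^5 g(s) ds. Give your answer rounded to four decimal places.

0.4215

Δs = (5 − 4)/6 = 1/6.
g(4) = 4/9, g(25/6) = 24/55, g(13/3) = 3/7, g(4.5) = 8/19, g(14/3) = 12/29, g(29/6) = 24/59, g(5) = 0.4.
T_6 = (Δs/2)·[g(s_0) + 2g(s_1) + ... + 2g(s_{5}) + g(s_6)].
Sum ≈ 0.4215.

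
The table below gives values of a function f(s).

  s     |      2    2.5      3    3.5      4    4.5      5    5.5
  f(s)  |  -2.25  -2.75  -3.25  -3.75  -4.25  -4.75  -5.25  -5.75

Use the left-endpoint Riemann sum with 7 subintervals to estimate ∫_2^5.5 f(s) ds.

-13.125

Δs = 0.5.
Sum = 0.5·[(-2.25) + (-2.75) + (-3.25) + (-3.75) + (-4.25) + (-4.75) + (-5.25)] = -13.125.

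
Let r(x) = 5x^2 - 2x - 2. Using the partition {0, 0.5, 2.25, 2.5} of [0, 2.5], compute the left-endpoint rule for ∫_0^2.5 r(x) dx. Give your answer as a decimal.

Subinterval widths: 0.5, 1.75, 0.25.
Left endpoints: 0, 0.5, 2.25.
r(0) = -2, r(0.5) = -1.75, r(2.25) = 18.8125.
Sum = Σ Δx_i · r(x_i).
Sum = 0.640625.

0.640625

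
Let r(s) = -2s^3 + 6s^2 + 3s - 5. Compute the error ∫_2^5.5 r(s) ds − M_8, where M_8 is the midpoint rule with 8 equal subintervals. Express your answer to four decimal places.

-0.9211

Exact integral: ∫_2^5.5 r(s) ds = -110.90625.
M_8 ≈ -109.985107.
Error ≈ -110.90625 − (-109.985107) ≈ -0.9211.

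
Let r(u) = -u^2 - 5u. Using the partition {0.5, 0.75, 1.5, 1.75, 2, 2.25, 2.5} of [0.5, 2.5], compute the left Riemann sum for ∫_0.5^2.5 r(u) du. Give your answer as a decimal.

-16.890625

Subinterval widths: 0.25, 0.75, 0.25, 0.25, 0.25, 0.25.
Left endpoints: 0.5, 0.75, 1.5, 1.75, 2, 2.25.
r(0.5) = -2.75, r(0.75) = -4.3125, r(1.5) = -9.75, r(1.75) = -11.8125, r(2) = -14, r(2.25) = -16.3125.
Sum = Σ Δu_i · r(u_i).
Sum = -16.890625.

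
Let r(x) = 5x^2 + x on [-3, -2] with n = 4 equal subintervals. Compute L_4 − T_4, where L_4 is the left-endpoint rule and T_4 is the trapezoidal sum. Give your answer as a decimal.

3

L_4 = 32.21875.
T_4 = 29.21875.
L_4 − T_4 = 3.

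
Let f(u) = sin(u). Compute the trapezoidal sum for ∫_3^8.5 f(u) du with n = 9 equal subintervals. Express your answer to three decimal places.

Δu = (8.5 − 3)/9 = 11/18.
f(3) ≈ 0.141, f(65/18) ≈ -0.452, f(38/9) ≈ -0.882, f(29/6) ≈ -0.993, f(49/9) ≈ -0.744, f(109/18) ≈ -0.226, f(20/3) ≈ 0.374, f(131/18) ≈ 0.839, f(71/9) ≈ 0.999, f(8.5) ≈ 0.798.
T_9 = (Δu/2)·[f(u_0) + 2f(u_1) + ... + 2f(u_{8}) + f(u_9)].
Sum ≈ -0.376.

-0.376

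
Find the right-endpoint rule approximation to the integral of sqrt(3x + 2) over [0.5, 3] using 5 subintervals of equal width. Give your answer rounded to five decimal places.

Δx = (3 − 0.5)/5 = 0.5.
Right endpoints: 1, 1.5, 2, 2.5, 3.
f(1) ≈ 2.23607, f(1.5) ≈ 2.54951, f(2) ≈ 2.82843, f(2.5) ≈ 3.08221, f(3) ≈ 3.31662.
Sum = Δx · [f(1) + f(1.5) + f(2) + f(2.5) + f(3)].
Sum ≈ 7.00642.

7.00642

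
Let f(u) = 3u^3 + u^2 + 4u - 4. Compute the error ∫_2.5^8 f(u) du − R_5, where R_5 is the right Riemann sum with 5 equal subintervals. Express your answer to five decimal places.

-916.39854

Exact integral: ∫_2.5^8 f(u) du ≈ 3301.6614583.
R_5 = 4218.06.
Error ≈ 3301.6614583 − 4218.06 ≈ -916.39854.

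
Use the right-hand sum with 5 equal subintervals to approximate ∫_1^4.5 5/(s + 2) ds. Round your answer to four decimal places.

Δs = (4.5 − 1)/5 = 0.7.
Right endpoints: 1.7, 2.4, 3.1, 3.8, 4.5.
f(1.7) = 50/37, f(2.4) = 25/22, f(3.1) = 50/51, f(3.8) = 25/29, f(4.5) = 10/13.
Sum = Δs · [f(1.7) + f(2.4) + f(3.1) + f(3.8) + f(4.5)].
Sum ≈ 3.5696.

3.5696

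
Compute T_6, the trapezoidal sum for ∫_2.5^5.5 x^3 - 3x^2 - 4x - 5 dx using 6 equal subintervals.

6.375

Δx = (5.5 − 2.5)/6 = 0.5.
f(2.5) = -18.125, f(3) = -17, f(3.5) = -12.875, f(4) = -5, f(4.5) = 7.375, f(5) = 25, f(5.5) = 48.625.
T_6 = (Δx/2)·[f(x_0) + 2f(x_1) + ... + 2f(x_{5}) + f(x_6)].
Sum = 6.375.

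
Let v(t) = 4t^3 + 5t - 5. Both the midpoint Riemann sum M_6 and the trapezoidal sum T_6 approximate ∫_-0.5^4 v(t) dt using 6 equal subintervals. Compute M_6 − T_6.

-13.2890625

M_6 = 268.3828125.
T_6 = 281.671875.
M_6 − T_6 = -13.2890625.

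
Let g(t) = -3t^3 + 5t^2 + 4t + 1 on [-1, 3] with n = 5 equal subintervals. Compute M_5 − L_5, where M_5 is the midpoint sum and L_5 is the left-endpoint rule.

M_5 = 7.52.
L_5 = 16.16.
M_5 − L_5 = -8.64.

-8.64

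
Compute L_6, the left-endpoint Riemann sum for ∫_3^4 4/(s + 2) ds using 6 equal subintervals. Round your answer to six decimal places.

Δs = (4 − 3)/6 = 1/6.
Left endpoints: 3, 19/6, 10/3, 3.5, 11/3, 23/6.
f(3) = 0.8, f(19/6) = 24/31, f(10/3) = 0.75, f(3.5) = 8/11, f(11/3) = 12/17, f(23/6) = 24/35.
Sum = Δs · [f(3) + f(19/6) + f(10/3) + ...].
Sum ≈ 0.740510.

0.740510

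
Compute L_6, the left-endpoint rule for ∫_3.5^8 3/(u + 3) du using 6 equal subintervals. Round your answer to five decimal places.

Δu = (8 − 3.5)/6 = 0.75.
Left endpoints: 3.5, 4.25, 5, 5.75, 6.5, 7.25.
f(3.5) = 6/13, f(4.25) = 12/29, f(5) = 0.375, f(5.75) = 12/35, f(6.5) = 6/19, f(7.25) = 12/41.
Sum = Δu · [f(3.5) + f(4.25) + f(5) + ...].
Sum ≈ 1.65125.

1.65125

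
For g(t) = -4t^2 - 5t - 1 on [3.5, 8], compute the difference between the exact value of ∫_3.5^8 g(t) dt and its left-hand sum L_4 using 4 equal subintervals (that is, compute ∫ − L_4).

-125.296875

Exact integral: ∫_3.5^8 g(t) dt = -759.375.
L_4 = -634.078125.
Error = -759.375 − (-634.078125) = -125.296875.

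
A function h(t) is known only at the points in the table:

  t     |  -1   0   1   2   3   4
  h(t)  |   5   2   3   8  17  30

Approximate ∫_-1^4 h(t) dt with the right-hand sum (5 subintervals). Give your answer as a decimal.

60

Δt = 1.
Sum = 1·[2 + 3 + 8 + 17 + 30] = 60.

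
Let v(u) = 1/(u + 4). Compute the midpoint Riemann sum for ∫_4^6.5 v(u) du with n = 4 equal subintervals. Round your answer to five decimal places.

0.27183

Δu = (6.5 − 4)/4 = 0.625.
Midpoints: 4.3125, 4.9375, 5.5625, 6.1875.
v(4.3125) = 16/133, v(4.9375) = 16/143, v(5.5625) = 16/153, v(6.1875) = 16/163.
Sum = Δu · [v(4.3125) + v(4.9375) + v(5.5625) + v(6.1875)].
Sum ≈ 0.27183.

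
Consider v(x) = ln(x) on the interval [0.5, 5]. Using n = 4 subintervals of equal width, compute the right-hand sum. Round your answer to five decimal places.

Δx = (5 − 0.5)/4 = 1.125.
Right endpoints: 1.625, 2.75, 3.875, 5.
v(1.625) ≈ 0.48551, v(2.75) ≈ 1.01160, v(3.875) ≈ 1.35455, v(5) ≈ 1.60944.
Sum = Δx · [v(1.625) + v(2.75) + v(3.875) + v(5)].
Sum ≈ 5.01873.

5.01873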